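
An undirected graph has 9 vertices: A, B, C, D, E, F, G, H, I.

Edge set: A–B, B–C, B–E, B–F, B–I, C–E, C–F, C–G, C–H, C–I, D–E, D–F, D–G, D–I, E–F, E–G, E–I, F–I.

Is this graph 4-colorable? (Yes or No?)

B, C, E, F, I form a clique, so at least 5 colors are needed.
So 4 colors are not enough.

No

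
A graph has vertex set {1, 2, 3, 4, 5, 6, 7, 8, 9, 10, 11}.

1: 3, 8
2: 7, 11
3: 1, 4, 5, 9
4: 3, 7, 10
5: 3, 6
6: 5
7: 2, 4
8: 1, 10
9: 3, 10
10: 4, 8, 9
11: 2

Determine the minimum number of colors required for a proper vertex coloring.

The cycle 4-10-8-1-3-4 has odd length 5, so it cannot be 2-colored; at least 3 colors are needed.
A valid assignment using 3 colors: 1=green, 2=red, 3=red, 4=blue, 5=blue, 6=red, 7=green, 8=blue, 9=blue, 10=red, 11=blue. No two adjacent vertices share a color.

3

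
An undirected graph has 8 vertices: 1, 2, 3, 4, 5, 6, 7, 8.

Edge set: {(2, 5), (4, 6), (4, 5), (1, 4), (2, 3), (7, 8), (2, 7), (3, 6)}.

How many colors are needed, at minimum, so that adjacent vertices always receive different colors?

3

The cycle 3-6-4-5-2-3 has odd length 5, so it cannot be 2-colored; at least 3 colors are needed.
3 colors suffice: 1=blue, 2=red, 3=green, 4=red, 5=blue, 6=blue, 7=blue, 8=red. Each edge has distinct colors on its endpoints.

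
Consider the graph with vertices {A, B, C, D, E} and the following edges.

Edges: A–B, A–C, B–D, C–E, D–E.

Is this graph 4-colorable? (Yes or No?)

The chromatic number is 3. The cycle D-E-C-A-B-D has odd length 5, so it cannot be 2-colored; at least 3 colors are needed.
3 colors suffice: color red → {C, D}; color blue → {B, E}; color green → {A}.
Since 4 ≥ 3, a proper 4-coloring certainly exists.

Yes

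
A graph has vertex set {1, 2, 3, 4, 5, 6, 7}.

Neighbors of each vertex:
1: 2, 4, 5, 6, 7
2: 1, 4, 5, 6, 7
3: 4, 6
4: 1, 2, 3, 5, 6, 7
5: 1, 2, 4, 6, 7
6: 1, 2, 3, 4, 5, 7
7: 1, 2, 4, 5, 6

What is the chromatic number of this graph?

6

1, 2, 4, 5, 6, 7 are mutually adjacent (a clique of size 6), so at least 6 colors are needed.
6 colors suffice: 1=orange, 2=purple, 3=green, 4=blue, 5=green, 6=red, 7=yellow. No two adjacent vertices share a color.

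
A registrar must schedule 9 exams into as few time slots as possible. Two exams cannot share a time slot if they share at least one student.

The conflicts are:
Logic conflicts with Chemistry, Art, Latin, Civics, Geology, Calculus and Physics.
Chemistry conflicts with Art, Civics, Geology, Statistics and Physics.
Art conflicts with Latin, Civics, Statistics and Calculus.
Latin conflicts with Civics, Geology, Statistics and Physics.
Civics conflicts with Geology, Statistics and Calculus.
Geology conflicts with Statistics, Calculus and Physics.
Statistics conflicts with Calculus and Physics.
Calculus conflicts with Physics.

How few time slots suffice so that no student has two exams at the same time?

4

Latin, Geology, Statistics, Physics pairwise conflict, so at least 4 time slots are needed.
Using 4 time slots: Logic=2, Chemistry=4, Art=3, Latin=4, Civics=1, Geology=3, Statistics=2, Calculus=4, Physics=1. Every pair that conflicts lands in different time slots.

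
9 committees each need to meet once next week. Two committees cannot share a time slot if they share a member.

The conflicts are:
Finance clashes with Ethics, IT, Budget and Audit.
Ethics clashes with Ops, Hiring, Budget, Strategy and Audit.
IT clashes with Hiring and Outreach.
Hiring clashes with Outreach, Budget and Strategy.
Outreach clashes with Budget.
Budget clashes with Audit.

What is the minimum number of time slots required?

4

Finance, Ethics, Budget, Audit all conflict with each other, so at least 4 time slots are needed.
A valid assignment using 4 time slots: Finance=2, Ethics=1, IT=1, Ops=2, Hiring=2, Outreach=4, Budget=3, Strategy=3, Audit=4. Each listed conflict is separated.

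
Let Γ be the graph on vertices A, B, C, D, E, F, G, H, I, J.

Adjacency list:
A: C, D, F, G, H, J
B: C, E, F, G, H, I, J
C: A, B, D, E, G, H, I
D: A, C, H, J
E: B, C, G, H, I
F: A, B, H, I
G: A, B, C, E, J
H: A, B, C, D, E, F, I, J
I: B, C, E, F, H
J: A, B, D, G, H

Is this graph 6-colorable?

Yes

The chromatic number is 5. B, C, E, H, I are mutually adjacent (a clique of size 5), so at least 5 colors are needed.
5 colors suffice: color 1 → {G, H}; color 2 → {A, B}; color 3 → {C, F, J}; color 4 → {D, E}; color 5 → {I}.
Since 6 ≥ 5, a proper 6-coloring certainly exists.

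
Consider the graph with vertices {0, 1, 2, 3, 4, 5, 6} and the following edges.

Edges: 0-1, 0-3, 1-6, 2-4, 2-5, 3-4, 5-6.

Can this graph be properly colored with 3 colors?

Yes

The chromatic number is 3. The cycle 4-2-5-6-1-0-3-4 has odd length 7, so it cannot be 2-colored; at least 3 colors are needed.
3 colors suffice: color red → {2, 3, 6}; color blue → {1, 4, 5}; color green → {0}.
That is already a proper 3-coloring.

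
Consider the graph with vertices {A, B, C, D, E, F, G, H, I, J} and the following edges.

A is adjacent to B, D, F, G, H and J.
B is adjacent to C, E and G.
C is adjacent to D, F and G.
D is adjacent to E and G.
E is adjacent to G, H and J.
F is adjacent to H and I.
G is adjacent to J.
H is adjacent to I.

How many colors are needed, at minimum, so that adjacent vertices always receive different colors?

3

D, E, G are pairwise adjacent, so at least 3 colors are needed.
3 colors suffice: color 1 → {F, G}; color 2 → {A, C, E, I}; color 3 → {B, D, H, J}. Every edge joins two different colors.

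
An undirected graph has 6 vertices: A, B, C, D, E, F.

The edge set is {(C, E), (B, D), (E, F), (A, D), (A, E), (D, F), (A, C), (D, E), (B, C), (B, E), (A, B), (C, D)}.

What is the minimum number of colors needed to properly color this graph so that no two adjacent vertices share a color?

A, B, C, D, E form a clique, so at least 5 colors are needed.
A valid assignment using 5 colors: A=green, B=purple, C=yellow, D=red, E=blue, F=green. Every edge joins two different colors.

5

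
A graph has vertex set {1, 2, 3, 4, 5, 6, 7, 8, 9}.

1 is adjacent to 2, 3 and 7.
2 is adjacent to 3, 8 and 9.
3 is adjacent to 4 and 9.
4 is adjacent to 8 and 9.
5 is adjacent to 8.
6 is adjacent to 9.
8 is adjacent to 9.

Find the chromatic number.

2, 3, 9 are pairwise adjacent, so at least 3 colors are needed.
3 colors suffice: 1=red, 2=green, 3=blue, 4=green, 5=red, 6=blue, 7=blue, 8=blue, 9=red. No two adjacent vertices share a color.

3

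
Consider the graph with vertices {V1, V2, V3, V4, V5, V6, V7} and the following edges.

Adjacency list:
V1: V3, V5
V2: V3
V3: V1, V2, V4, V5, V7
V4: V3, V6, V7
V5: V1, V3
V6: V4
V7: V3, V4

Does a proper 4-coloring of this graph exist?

The chromatic number is 3. V1, V3, V5 are pairwise adjacent, so at least 3 colors are needed.
3 colors suffice: color red → {V3, V6}; color blue → {V2, V4, V5}; color green → {V1, V7}.
Since 4 ≥ 3, a proper 4-coloring certainly exists.

Yes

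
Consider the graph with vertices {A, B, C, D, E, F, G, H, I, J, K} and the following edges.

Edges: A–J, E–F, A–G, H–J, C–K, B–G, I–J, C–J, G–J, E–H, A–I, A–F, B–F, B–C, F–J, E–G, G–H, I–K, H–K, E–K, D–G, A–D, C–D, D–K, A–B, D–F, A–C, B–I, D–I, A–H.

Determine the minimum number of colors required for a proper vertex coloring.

4

A, G, H, J form a clique, so at least 4 colors are needed.
4 colors suffice: color 1 → {A, K}; color 2 → {B, D, E, J}; color 3 → {C, F, G, I}; color 4 → {H}. No two adjacent vertices share a color.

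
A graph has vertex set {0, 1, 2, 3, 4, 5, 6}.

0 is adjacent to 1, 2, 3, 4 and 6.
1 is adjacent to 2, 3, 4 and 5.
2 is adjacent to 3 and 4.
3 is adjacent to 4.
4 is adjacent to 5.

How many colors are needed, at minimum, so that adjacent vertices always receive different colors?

5

0, 1, 2, 3, 4 are mutually adjacent (a clique of size 5), so at least 5 colors are needed.
5 colors suffice: color red → {1, 6}; color blue → {4}; color green → {0, 5}; color yellow → {3}; color purple → {2}. Every edge joins two different colors.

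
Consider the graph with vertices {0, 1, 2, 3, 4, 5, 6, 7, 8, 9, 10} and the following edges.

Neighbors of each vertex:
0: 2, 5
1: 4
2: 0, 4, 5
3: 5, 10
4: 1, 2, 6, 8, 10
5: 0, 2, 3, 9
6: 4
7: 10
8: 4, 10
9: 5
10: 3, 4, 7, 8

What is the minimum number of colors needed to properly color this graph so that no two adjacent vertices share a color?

3

4, 8, 10 are pairwise adjacent, so at least 3 colors are needed.
One proper 3-coloring: 0=c, 1=b, 2=b, 3=c, 4=a, 5=a, 6=b, 7=a, 8=c, 9=b, 10=b. Each edge has distinct colors on its endpoints.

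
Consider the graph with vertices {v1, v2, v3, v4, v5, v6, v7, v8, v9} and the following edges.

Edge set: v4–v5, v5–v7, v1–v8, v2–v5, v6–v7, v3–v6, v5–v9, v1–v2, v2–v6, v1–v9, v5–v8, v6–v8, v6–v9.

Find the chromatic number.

v3 and v6 are adjacent, so at least 2 colors are needed.
2 colors suffice: color 1 → {v1, v5, v6}; color 2 → {v2, v3, v4, v7, v8, v9}. Every edge joins two different colors.

2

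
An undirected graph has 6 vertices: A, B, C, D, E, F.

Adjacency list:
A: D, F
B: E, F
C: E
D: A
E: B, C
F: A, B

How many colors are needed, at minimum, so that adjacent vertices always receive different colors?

2

A and D are adjacent, so at least 2 colors are needed.
2 colors suffice: A=1, B=1, C=1, D=2, E=2, F=2. Each edge has distinct colors on its endpoints.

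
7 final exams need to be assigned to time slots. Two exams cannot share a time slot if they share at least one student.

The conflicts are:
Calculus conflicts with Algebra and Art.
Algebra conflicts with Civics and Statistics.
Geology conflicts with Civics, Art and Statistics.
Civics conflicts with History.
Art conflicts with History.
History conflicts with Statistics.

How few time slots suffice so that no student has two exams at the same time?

3

The cycle Algebra-Calculus-Art-Geology-Civics-Algebra has odd length 5, so it cannot be 2-colored; at least 3 time slots are needed.
3 time slots suffice: time slot 1 → {Civics, Art, Statistics}; time slot 2 → {Algebra, Geology, History}; time slot 3 → {Calculus}. Every pair that conflicts lands in different time slots.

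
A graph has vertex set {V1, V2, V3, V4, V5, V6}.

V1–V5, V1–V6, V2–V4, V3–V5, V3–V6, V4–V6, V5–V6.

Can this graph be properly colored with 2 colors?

V1, V5, V6 form a triangle, so at least 3 colors are needed.
So 2 colors are not enough.

No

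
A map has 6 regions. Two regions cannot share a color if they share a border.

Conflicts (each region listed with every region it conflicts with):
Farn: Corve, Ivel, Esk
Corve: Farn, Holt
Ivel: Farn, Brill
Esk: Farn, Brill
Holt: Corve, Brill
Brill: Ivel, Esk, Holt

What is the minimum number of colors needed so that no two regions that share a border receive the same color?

3

The cycle Farn-Corve-Holt-Brill-Esk-Farn has odd length 5, so it cannot be 2-colored; at least 3 colors are needed.
3 colors suffice: color 1 → {Farn, Brill}; color 2 → {Ivel, Esk, Holt}; color 3 → {Corve}. Every pair that conflicts lands in different colors.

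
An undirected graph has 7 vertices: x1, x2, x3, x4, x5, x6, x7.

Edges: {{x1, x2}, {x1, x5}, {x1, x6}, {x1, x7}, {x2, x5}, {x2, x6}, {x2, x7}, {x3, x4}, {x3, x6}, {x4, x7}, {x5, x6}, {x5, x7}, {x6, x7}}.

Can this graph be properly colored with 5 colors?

The chromatic number is 5. x1, x2, x5, x6, x7 form a clique, so at least 5 colors are needed.
5 colors suffice: color 1 → {x4, x6}; color 2 → {x3, x7}; color 3 → {x2}; color 4 → {x1}; color 5 → {x5}.
That is already a proper 5-coloring.

Yes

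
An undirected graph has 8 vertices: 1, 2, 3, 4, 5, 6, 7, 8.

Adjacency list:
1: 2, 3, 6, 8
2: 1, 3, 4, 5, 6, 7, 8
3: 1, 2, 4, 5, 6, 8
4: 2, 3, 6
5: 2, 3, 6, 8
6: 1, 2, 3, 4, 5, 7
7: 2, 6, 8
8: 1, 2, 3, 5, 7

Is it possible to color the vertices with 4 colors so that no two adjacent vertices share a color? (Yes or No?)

The chromatic number is 4. 2, 3, 4, 6 are mutually adjacent (a clique of size 4), so at least 4 colors are needed.
One proper 4-coloring: 1=d, 2=a, 3=c, 4=d, 5=d, 6=b, 7=c, 8=b.
That is already a proper 4-coloring.

Yes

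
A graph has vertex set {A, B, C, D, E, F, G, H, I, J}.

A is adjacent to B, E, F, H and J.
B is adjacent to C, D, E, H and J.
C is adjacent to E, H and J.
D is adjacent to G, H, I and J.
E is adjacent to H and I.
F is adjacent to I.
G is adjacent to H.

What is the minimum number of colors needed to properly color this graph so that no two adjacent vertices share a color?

4

B, C, E, H are mutually adjacent (a clique of size 4), so at least 4 colors are needed.
4 colors suffice: color 1 → {B, G, I}; color 2 → {F, H, J}; color 3 → {A, C, D}; color 4 → {E}. No two adjacent vertices share a color.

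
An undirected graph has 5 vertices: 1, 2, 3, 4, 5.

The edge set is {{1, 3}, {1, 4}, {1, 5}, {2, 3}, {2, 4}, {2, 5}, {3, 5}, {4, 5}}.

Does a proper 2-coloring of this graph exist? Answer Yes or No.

No

2, 3, 5 are mutually adjacent, so at least 3 colors are needed.
So 2 colors are not enough.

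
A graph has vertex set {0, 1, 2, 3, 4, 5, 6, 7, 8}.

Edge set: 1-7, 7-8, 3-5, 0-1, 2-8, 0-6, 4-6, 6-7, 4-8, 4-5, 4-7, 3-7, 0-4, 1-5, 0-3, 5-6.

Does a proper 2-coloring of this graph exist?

4, 7, 8 are mutually adjacent, so at least 3 colors are needed.
So 2 colors are not enough.

No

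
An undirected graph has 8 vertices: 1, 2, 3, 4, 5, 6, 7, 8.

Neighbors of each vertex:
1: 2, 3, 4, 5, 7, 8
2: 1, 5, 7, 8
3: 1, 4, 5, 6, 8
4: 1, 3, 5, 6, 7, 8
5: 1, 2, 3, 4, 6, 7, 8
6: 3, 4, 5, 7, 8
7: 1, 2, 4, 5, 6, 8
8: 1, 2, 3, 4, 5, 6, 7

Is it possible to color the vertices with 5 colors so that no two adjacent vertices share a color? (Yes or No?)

Yes

The chromatic number is 5. 1, 3, 4, 5, 8 are pairwise adjacent (a clique of size 5), so at least 5 colors are needed.
5 colors suffice: color a → {5}; color b → {8}; color c → {1, 6}; color d → {2, 4}; color e → {3, 7}.
That is already a proper 5-coloring.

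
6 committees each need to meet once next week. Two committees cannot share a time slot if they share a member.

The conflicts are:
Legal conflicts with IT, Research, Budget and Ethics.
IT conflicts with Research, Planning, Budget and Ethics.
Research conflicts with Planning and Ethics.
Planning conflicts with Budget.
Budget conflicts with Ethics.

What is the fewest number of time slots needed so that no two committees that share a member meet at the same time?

Legal, IT, Research, Ethics pairwise conflict, so at least 4 time slots are needed.
A valid assignment using 4 time slots: Legal=2, IT=1, Research=3, Planning=2, Budget=3, Ethics=4. Each listed conflict is separated.

4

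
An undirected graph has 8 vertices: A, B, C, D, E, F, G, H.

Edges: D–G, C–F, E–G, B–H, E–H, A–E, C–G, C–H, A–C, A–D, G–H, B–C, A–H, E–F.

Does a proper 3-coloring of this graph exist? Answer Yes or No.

Yes

The chromatic number is 3. B, C, H are mutually adjacent, so at least 3 colors are needed.
3 colors suffice: color red → {C, D, E}; color blue → {F, H}; color green → {A, B, G}.
That is already a proper 3-coloring.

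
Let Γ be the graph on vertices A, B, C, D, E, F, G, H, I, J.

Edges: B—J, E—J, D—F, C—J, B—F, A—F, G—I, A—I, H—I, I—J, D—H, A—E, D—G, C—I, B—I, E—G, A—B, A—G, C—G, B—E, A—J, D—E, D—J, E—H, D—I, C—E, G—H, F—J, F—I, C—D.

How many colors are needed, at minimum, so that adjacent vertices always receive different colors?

5

A, B, F, I, J form a clique, so at least 5 colors are needed.
A valid assignment using 5 colors: A=2, B=5, C=4, D=2, E=1, F=4, G=3, H=4, I=1, J=3. Every edge joins two different colors.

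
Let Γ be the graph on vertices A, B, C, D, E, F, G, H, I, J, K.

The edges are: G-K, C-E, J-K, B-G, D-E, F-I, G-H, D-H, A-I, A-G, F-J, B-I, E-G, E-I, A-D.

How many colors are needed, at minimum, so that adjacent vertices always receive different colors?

J and K are adjacent, so at least 2 colors are needed.
2 colors suffice: color 1 → {C, D, G, I, J}; color 2 → {A, B, E, F, H, K}. Each edge has distinct colors on its endpoints.

2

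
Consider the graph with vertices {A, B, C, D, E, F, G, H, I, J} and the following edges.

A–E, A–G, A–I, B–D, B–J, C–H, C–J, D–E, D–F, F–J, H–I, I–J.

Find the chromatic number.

A and I are adjacent, so at least 2 colors are needed.
A valid assignment using 2 colors: A=1, B=2, C=2, D=1, E=2, F=2, G=2, H=1, I=2, J=1. No two adjacent vertices share a color.

2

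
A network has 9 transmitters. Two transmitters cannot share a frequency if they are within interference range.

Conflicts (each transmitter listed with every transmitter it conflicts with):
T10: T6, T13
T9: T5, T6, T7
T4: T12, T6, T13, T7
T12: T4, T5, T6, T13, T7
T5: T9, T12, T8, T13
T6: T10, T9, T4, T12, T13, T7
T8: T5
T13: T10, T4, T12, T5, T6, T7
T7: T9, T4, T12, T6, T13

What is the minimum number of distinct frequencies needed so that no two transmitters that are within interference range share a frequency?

T4, T12, T6, T13, T7 all conflict with each other, so at least 5 frequencies are needed.
5 frequencies suffice: frequency 1 → {T9, T8, T13}; frequency 2 → {T5, T6}; frequency 3 → {T10, T7}; frequency 4 → {T12}; frequency 5 → {T4}. Each listed conflict is separated.

5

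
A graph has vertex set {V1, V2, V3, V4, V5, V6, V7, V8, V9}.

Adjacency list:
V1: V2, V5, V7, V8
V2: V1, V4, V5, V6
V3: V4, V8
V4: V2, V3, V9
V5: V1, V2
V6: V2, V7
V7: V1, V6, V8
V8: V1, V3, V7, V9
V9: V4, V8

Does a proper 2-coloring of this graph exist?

No

V1, V7, V8 form a triangle, so at least 3 colors are needed.
So 2 colors are not enough.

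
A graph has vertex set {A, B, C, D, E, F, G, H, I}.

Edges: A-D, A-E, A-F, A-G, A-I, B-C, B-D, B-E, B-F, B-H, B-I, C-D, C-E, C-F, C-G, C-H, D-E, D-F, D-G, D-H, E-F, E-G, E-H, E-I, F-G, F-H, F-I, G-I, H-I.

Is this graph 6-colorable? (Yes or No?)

The chromatic number is 6. B, C, D, E, F, H form a clique, so at least 6 colors are needed.
One proper 6-coloring: A=5, B=5, C=6, D=3, E=2, F=1, G=4, H=4, I=3.
That is already a proper 6-coloring.

Yes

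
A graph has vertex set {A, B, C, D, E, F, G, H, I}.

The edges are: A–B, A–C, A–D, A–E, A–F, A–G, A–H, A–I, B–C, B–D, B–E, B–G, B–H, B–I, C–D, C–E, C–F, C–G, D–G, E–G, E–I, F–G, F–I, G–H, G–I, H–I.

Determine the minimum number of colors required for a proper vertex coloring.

A, B, C, E, G are pairwise adjacent (a clique of size 5), so at least 5 colors are needed.
5 colors suffice: color red → {A}; color blue → {G}; color green → {B, F}; color yellow → {C, I}; color purple → {D, E, H}. No two adjacent vertices share a color.

5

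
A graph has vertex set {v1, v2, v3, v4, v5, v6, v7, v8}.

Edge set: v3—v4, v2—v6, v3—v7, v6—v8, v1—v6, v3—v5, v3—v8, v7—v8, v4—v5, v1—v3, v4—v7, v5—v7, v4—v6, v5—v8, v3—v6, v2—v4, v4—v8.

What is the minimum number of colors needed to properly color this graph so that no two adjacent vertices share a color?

5

v3, v4, v5, v7, v8 are pairwise adjacent (a clique of size 5), so at least 5 colors are needed.
5 colors suffice: color 1 → {v1, v4}; color 2 → {v2, v3}; color 3 → {v5, v6}; color 4 → {v8}; color 5 → {v7}. Each edge has distinct colors on its endpoints.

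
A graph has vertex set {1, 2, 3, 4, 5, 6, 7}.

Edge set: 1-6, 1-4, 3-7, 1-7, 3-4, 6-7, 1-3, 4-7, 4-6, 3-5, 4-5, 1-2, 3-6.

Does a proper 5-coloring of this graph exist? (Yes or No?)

Yes

The chromatic number is 5. 1, 3, 4, 6, 7 are mutually adjacent (a clique of size 5), so at least 5 colors are needed.
5 colors suffice: color red → {2, 3}; color blue → {4}; color green → {1, 5}; color yellow → {6}; color purple → {7}.
That is already a proper 5-coloring.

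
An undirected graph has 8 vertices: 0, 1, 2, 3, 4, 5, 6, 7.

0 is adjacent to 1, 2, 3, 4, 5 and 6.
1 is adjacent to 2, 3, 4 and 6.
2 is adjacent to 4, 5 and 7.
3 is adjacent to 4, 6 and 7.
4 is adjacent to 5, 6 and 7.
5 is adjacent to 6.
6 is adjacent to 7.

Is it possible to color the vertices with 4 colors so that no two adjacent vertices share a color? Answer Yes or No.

No

0, 1, 3, 4, 6 are mutually adjacent (a clique of size 5), so at least 5 colors are needed.
So 4 colors are not enough.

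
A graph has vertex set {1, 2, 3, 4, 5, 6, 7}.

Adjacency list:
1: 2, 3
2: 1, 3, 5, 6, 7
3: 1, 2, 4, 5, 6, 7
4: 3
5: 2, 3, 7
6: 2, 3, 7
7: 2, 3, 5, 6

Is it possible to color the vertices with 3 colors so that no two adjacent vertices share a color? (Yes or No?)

2, 3, 6, 7 are pairwise adjacent (a clique of size 4), so at least 4 colors are needed.
So 3 colors are not enough.

No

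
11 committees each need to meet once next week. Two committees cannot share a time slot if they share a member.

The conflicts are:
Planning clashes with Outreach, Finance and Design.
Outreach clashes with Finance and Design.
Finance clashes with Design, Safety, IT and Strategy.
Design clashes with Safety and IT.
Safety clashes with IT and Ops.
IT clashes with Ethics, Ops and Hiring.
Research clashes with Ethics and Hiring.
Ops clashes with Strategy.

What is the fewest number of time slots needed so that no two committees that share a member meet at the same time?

4

Planning, Outreach, Finance, Design all conflict with each other, so at least 4 time slots are needed.
A valid assignment using 4 time slots: Planning=4, Outreach=2, Finance=1, Design=3, Safety=4, IT=2, Research=2, Ethics=1, Ops=1, Hiring=1, Strategy=2. Each listed conflict is separated.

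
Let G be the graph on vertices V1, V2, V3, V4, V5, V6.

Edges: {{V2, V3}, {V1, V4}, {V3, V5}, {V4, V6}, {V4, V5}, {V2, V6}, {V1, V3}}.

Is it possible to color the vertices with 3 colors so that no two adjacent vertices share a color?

The chromatic number is 3. The cycle V2-V3-V5-V4-V6-V2 has odd length 5, so it cannot be 2-colored; at least 3 colors are needed.
A valid assignment using 3 colors: V1=2, V2=3, V3=1, V4=1, V5=2, V6=2.
That is already a proper 3-coloring.

Yes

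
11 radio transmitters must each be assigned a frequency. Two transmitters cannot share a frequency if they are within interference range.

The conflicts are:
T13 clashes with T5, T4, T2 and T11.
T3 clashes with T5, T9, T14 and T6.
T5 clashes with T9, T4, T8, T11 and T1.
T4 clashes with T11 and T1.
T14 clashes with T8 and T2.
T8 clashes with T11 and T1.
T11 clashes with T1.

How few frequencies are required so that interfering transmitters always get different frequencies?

4

T13, T5, T4, T11 all conflict with each other, so at least 4 frequencies are needed.
Using 4 frequencies: T13=4, T3=2, T5=1, T9=3, T4=3, T14=1, T8=3, T6=1, T2=2, T11=2, T1=4. No two conflicting transmitters share a frequency.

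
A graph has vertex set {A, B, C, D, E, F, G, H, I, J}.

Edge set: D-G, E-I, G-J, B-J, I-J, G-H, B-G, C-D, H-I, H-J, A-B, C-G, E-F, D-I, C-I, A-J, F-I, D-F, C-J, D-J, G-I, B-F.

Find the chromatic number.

5

C, D, G, I, J form a clique, so at least 5 colors are needed.
A valid assignment using 5 colors: A=green, B=blue, C=purple, D=yellow, E=green, F=red, G=green, H=yellow, I=blue, J=red. Every edge joins two different colors.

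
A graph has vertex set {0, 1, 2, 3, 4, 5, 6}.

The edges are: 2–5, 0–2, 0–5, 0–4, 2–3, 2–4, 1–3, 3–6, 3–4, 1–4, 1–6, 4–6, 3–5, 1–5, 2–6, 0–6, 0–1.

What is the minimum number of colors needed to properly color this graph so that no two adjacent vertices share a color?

0, 1, 4, 6 are pairwise adjacent (a clique of size 4), so at least 4 colors are needed.
A valid assignment using 4 colors: 0=b, 1=a, 2=a, 3=b, 4=d, 5=c, 6=c. Each edge has distinct colors on its endpoints.

4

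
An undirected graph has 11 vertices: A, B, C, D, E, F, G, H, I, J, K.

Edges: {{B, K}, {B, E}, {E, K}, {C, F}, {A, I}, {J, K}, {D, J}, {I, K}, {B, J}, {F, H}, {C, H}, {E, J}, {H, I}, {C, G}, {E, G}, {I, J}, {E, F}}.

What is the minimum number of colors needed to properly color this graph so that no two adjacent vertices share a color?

4

B, E, J, K are pairwise adjacent (a clique of size 4), so at least 4 colors are needed.
4 colors suffice: A=1, B=4, C=2, D=2, E=2, F=3, G=1, H=1, I=2, J=1, K=3. No two adjacent vertices share a color.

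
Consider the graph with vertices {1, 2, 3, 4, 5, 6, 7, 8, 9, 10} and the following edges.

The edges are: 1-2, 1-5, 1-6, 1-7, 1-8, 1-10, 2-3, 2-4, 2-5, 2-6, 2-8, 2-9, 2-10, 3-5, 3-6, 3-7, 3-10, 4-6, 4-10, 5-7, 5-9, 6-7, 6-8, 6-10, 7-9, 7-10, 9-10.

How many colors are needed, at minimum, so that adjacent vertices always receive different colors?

3, 6, 7, 10 form a clique, so at least 4 colors are needed.
A valid assignment using 4 colors: 1=yellow, 2=red, 3=yellow, 4=yellow, 5=blue, 6=blue, 7=red, 8=green, 9=yellow, 10=green. Every edge joins two different colors.

4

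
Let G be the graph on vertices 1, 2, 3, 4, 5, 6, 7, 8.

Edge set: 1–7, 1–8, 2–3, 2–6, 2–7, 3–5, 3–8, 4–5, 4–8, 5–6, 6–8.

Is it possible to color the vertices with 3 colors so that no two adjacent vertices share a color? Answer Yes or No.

Yes

The chromatic number is 3. The cycle 8-1-7-2-6-8 has odd length 5, so it cannot be 2-colored; at least 3 colors are needed.
3 colors suffice: 1=c, 2=a, 3=b, 4=b, 5=a, 6=b, 7=b, 8=a.
That is already a proper 3-coloring.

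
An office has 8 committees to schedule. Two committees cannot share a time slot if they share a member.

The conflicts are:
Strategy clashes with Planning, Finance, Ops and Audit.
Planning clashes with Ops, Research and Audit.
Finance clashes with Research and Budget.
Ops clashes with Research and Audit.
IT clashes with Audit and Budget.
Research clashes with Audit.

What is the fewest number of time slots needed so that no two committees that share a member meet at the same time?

Strategy, Planning, Ops, Audit all conflict with each other, so at least 4 time slots are needed.
4 time slots suffice: time slot 1 → {Finance, Audit}; time slot 2 → {Strategy, Research, Budget}; time slot 3 → {Ops, IT}; time slot 4 → {Planning}. No two conflicting committees share a time slot.

4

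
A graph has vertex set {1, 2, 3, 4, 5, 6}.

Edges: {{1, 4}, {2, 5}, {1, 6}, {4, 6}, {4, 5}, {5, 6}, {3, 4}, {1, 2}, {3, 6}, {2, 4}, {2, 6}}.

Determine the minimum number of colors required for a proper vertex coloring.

1, 2, 4, 6 are mutually adjacent (a clique of size 4), so at least 4 colors are needed.
4 colors suffice: color red → {4}; color blue → {6}; color green → {2, 3}; color yellow → {1, 5}. Each edge has distinct colors on its endpoints.

4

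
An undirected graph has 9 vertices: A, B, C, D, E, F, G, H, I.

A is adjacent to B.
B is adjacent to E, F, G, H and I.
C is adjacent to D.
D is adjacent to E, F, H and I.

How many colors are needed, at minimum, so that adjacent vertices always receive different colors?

2

B and E are adjacent, so at least 2 colors are needed.
One proper 2-coloring: A=2, B=1, C=2, D=1, E=2, F=2, G=2, H=2, I=2. Every edge joins two different colors.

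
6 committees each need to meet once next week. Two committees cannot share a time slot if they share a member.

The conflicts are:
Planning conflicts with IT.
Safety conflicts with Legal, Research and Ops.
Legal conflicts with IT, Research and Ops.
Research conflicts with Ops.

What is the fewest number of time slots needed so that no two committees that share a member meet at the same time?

4

Safety, Legal, Research, Ops are mutually in conflict, so at least 4 time slots are needed.
Using 4 time slots: Planning=1, Safety=4, Legal=1, IT=2, Research=2, Ops=3. Each listed conflict is separated.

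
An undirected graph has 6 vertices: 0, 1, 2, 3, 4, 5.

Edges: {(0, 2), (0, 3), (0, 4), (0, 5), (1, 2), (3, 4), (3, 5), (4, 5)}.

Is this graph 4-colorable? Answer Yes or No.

Yes

The chromatic number is 4. 0, 3, 4, 5 form a clique, so at least 4 colors are needed.
One proper 4-coloring: 0=red, 1=red, 2=blue, 3=yellow, 4=blue, 5=green.
That is already a proper 4-coloring.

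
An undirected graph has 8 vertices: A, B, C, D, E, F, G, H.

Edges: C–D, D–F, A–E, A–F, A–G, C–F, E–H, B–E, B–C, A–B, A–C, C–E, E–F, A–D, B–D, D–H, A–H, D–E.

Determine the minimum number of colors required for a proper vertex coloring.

A, B, C, D, E form a clique, so at least 5 colors are needed.
A valid assignment using 5 colors: A=1, B=5, C=4, D=2, E=3, F=5, G=2, H=4. Every edge joins two different colors.

5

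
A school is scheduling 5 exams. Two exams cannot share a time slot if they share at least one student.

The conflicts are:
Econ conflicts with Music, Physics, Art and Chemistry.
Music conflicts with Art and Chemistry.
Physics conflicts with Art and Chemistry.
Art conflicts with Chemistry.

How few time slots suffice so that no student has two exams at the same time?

4

Econ, Physics, Art, Chemistry all conflict with each other, so at least 4 time slots are needed.
4 time slots suffice: time slot 1 → {Chemistry}; time slot 2 → {Econ}; time slot 3 → {Art}; time slot 4 → {Music, Physics}. Every pair that conflicts lands in different time slots.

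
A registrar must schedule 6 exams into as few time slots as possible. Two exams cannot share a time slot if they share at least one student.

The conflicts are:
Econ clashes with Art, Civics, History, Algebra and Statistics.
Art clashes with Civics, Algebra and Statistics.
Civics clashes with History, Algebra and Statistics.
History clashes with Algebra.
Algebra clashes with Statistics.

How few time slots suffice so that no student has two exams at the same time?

5

Econ, Art, Civics, Algebra, Statistics all conflict with each other, so at least 5 time slots are needed.
5 time slots suffice: time slot 1 → {Algebra}; time slot 2 → {Civics}; time slot 3 → {Econ}; time slot 4 → {History, Statistics}; time slot 5 → {Art}. Each listed conflict is separated.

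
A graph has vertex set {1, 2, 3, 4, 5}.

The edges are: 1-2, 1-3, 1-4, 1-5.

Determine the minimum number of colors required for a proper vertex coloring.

2

1 and 4 are adjacent, so at least 2 colors are needed.
2 colors suffice: color red → {1}; color blue → {2, 3, 4, 5}. Every edge joins two different colors.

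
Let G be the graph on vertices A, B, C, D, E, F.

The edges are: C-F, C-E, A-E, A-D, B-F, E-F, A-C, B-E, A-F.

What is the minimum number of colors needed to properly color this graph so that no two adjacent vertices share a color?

4

A, C, E, F are pairwise adjacent (a clique of size 4), so at least 4 colors are needed.
4 colors suffice: color red → {D, F}; color blue → {A, B}; color green → {E}; color yellow → {C}. Each edge has distinct colors on its endpoints.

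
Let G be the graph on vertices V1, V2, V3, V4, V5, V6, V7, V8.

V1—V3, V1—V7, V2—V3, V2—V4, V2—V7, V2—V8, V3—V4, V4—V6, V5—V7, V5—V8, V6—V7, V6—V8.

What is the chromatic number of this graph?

3

V2, V3, V4 are pairwise adjacent, so at least 3 colors are needed.
3 colors suffice: color 1 → {V1, V2, V5, V6}; color 2 → {V3, V7, V8}; color 3 → {V4}. Every edge joins two different colors.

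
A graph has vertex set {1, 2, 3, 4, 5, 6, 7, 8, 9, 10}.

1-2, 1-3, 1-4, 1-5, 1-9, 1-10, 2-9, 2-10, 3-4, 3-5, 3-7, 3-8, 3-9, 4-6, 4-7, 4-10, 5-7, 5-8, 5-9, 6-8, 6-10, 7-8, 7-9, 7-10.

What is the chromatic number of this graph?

3, 5, 7, 9 form a clique, so at least 4 colors are needed.
One proper 4-coloring: 1=red, 2=yellow, 3=blue, 4=green, 5=yellow, 6=red, 7=red, 8=green, 9=green, 10=blue. No two adjacent vertices share a color.

4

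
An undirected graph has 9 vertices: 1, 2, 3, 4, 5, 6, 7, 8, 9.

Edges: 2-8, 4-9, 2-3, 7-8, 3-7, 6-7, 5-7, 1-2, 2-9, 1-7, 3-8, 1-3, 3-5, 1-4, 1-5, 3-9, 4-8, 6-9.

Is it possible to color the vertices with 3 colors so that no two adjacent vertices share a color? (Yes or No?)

1, 3, 5, 7 form a clique, so at least 4 colors are needed.
So 3 colors are not enough.

No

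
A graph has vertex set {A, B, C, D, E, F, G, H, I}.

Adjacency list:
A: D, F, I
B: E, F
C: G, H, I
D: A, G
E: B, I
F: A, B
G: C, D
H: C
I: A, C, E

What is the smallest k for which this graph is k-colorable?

The cycle A-I-E-B-F-A has odd length 5, so it cannot be 2-colored; at least 3 colors are needed.
3 colors suffice: A=1, B=3, C=1, D=2, E=1, F=2, G=3, H=2, I=2. No two adjacent vertices share a color.

3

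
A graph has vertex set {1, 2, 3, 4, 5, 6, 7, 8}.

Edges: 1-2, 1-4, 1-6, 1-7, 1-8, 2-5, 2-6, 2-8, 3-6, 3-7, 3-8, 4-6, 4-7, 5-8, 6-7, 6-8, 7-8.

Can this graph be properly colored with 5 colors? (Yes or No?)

The chromatic number is 4. 3, 6, 7, 8 are pairwise adjacent (a clique of size 4), so at least 4 colors are needed.
4 colors suffice: color red → {5, 6}; color blue → {4, 8}; color green → {2, 7}; color yellow → {1, 3}.
Since 5 ≥ 4, a proper 5-coloring certainly exists.

Yes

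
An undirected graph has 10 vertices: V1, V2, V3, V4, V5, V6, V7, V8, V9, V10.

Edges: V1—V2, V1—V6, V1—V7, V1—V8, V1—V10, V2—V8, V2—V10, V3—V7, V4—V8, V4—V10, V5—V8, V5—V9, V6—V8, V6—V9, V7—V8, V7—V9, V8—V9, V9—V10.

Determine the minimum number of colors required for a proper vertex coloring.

V6, V8, V9 form a triangle, so at least 3 colors are needed.
3 colors suffice: V1=2, V2=3, V3=1, V4=2, V5=3, V6=3, V7=3, V8=1, V9=2, V10=1. Every edge joins two different colors.

3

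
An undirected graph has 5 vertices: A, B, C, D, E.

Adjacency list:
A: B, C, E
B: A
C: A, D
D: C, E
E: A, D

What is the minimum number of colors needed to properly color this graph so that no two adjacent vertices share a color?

2

D and E are adjacent, so at least 2 colors are needed.
2 colors suffice: color 1 → {A, D}; color 2 → {B, C, E}. Each edge has distinct colors on its endpoints.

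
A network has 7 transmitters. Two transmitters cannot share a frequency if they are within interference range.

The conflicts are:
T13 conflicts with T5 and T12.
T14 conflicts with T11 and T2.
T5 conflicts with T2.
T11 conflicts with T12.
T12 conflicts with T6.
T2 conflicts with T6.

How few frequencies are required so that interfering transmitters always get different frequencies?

3

The cycle T12-T6-T2-T14-T11-T12 has odd length 5, so it cannot be 2-colored; at least 3 frequencies are needed.
A valid assignment using 3 frequencies: T13=2, T14=3, T5=3, T11=2, T12=1, T2=1, T6=2. No two conflicting transmitters share a frequency.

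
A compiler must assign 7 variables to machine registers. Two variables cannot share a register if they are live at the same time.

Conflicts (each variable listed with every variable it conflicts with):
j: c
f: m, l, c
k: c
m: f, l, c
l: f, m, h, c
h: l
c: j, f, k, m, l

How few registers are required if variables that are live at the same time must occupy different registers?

f, m, l, c pairwise conflict, so at least 4 registers are needed.
4 registers suffice: j=2, f=4, k=2, m=3, l=2, h=1, c=1. Every pair that conflicts lands in different registers.

4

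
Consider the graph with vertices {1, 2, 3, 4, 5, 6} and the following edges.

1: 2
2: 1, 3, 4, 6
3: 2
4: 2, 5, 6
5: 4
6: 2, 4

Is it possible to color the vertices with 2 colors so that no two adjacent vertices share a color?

2, 4, 6 are pairwise adjacent, so at least 3 colors are needed.
So 2 colors are not enough.

No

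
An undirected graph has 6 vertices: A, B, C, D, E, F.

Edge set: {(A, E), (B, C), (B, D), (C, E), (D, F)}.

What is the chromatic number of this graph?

A and E are adjacent, so at least 2 colors are needed.
2 colors suffice: color 1 → {B, E, F}; color 2 → {A, C, D}. No two adjacent vertices share a color.

2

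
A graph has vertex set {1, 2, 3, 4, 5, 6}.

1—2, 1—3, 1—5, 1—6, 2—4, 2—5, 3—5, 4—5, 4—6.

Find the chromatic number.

3

1, 3, 5 are mutually adjacent, so at least 3 colors are needed.
3 colors suffice: color red → {5, 6}; color blue → {1, 4}; color green → {2, 3}. Every edge joins two different colors.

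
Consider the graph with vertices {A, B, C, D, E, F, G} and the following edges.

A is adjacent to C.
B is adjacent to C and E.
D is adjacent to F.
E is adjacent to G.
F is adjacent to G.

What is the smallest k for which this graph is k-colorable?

2

D and F are adjacent, so at least 2 colors are needed.
One proper 2-coloring: A=2, B=2, C=1, D=2, E=1, F=1, G=2. Each edge has distinct colors on its endpoints.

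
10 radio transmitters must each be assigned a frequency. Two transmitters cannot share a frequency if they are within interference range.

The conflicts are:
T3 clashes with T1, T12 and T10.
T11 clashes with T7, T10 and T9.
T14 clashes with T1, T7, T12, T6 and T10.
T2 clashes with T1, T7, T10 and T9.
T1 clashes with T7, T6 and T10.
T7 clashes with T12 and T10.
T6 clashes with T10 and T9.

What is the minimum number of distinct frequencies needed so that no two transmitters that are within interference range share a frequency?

T14, T1, T6, T10 are mutually in conflict, so at least 4 frequencies are needed.
A valid assignment using 4 frequencies: T3=2, T11=3, T14=4, T2=4, T1=3, T7=2, T12=1, T6=2, T10=1, T9=1. Each listed conflict is separated.

4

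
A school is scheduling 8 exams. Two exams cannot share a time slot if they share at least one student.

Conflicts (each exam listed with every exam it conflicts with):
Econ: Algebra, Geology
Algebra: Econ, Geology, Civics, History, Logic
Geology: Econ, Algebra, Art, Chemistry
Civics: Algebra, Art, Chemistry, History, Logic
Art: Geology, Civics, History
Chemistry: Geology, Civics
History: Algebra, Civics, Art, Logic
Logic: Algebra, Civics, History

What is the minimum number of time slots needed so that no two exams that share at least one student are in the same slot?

4

Algebra, Civics, History, Logic all conflict with each other, so at least 4 time slots are needed.
4 time slots suffice: time slot 1 → {Algebra, Art, Chemistry}; time slot 2 → {Geology, Civics}; time slot 3 → {Econ, History}; time slot 4 → {Logic}. No two conflicting exams share a time slot.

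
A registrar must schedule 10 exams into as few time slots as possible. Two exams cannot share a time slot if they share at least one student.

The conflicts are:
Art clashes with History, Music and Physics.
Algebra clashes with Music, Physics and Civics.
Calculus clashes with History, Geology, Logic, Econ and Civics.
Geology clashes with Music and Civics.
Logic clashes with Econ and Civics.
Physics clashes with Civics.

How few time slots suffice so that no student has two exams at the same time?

3

Calculus, Geology, Civics all conflict with each other, so at least 3 time slots are needed.
3 time slots suffice: time slot 1 → {Calculus, Music, Physics}; time slot 2 → {Art, Econ, Civics}; time slot 3 → {Algebra, History, Geology, Logic}. No two conflicting exams share a time slot.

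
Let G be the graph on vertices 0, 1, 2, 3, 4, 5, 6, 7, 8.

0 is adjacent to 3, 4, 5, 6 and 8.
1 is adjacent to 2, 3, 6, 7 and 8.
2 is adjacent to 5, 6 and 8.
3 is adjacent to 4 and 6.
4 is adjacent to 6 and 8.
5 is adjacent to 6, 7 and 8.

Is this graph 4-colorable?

The chromatic number is 4. 0, 3, 4, 6 are pairwise adjacent (a clique of size 4), so at least 4 colors are needed.
4 colors suffice: color red → {6, 7, 8}; color blue → {0, 1}; color green → {3, 5}; color yellow → {2, 4}.
That is already a proper 4-coloring.

Yes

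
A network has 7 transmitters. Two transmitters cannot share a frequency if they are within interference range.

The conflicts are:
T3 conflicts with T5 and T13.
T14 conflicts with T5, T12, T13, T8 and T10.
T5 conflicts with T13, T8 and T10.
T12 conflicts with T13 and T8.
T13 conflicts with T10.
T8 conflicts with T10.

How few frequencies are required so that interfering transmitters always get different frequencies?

4

T14, T5, T8, T10 all conflict with each other, so at least 4 frequencies are needed.
4 frequencies suffice: frequency 1 → {T3, T14}; frequency 2 → {T13, T8}; frequency 3 → {T5, T12}; frequency 4 → {T10}. No two conflicting transmitters share a frequency.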